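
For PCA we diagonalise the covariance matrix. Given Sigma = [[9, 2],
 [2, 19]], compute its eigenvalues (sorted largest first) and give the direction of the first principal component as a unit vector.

Step 1 — characteristic polynomial of 2×2 Sigma:
  det(Sigma - λI) = λ² - trace · λ + det = 0.
  trace = 9 + 19 = 28, det = 9·19 - (2)² = 167.
Step 2 — discriminant:
  Δ = trace² - 4·det = 784 - 668 = 116.
Step 3 — eigenvalues:
  λ = (trace ± √Δ)/2 = (28 ± 10.7703)/2,
  λ_1 = 19.3852,  λ_2 = 8.6148.

Step 4 — unit eigenvector for λ_1: solve (Sigma - λ_1 I)v = 0. First row:
  (9 - 19.3852)·v_x + (2)·v_y = 0, i.e. (-10.3852)·v_x + (2)·v_y = 0,
  so v ∝ (b, λ_1 - a) = (2, 10.3852) = u.
  ||u|| = √((2)² + (10.3852)²) = √(111.8516) ≈ 10.576,
  v_1 = u/||u|| ≈ (0.1891, 0.982) (||v_1|| = 1).

λ_1 = 19.3852,  λ_2 = 8.6148;  v_1 ≈ (0.1891, 0.982)


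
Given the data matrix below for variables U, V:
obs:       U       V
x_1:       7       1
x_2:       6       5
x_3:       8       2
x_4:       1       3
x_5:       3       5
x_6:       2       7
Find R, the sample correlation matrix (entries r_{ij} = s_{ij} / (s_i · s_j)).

Step 1 — column means:
  mean(U) = (7 + 6 + 8 + 1 + 3 + 2) / 6 = 27/6 = 4.5
  mean(V) = (1 + 5 + 2 + 3 + 5 + 7) / 6 = 23/6 = 3.8333

Step 2 — sample variances and covariances s[i,j] = (1/(n-1)) · Σ_k (x_{k,i} - mean_i) · (x_{k,j} - mean_j), with n-1 = 5:
  s[U,U] = ((2.5)·(2.5) + (1.5)·(1.5) + (3.5)·(3.5) + (-3.5)·(-3.5) + (-1.5)·(-1.5) + (-2.5)·(-2.5)) / 5 = 41.5/5 = 8.3
  s[U,V] = ((2.5)·(-2.8333) + (1.5)·(1.1667) + (3.5)·(-1.8333) + (-3.5)·(-0.8333) + (-1.5)·(1.1667) + (-2.5)·(3.1667)) / 5 = -18.5/5 = -3.7
  s[V,V] = ((-2.8333)·(-2.8333) + (1.1667)·(1.1667) + (-1.8333)·(-1.8333) + (-0.8333)·(-0.8333) + (1.1667)·(1.1667) + (3.1667)·(3.1667)) / 5 = 24.8333/5 = 4.9667
  Sample standard deviations s_i = √(s[i,i]):
  s(U) = √(8.3) = 2.881
  s(V) = √(4.9667) = 2.2286

Step 3 — r_{ij} = s_{ij} / (s_i · s_j):
  r[U,U] = 1 (diagonal).
  r[U,V] = -3.7 / (2.881 · 2.2286) = -3.7 / 6.4205 = -0.5763
  r[V,V] = 1 (diagonal).

R is symmetric with unit diagonal. Assembling:

R = [[1, -0.5763],
 [-0.5763, 1]]


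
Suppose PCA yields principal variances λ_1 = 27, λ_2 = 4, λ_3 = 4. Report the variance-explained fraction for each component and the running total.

Step 1 — total variance = trace(Sigma) = Σ λ_i = 27 + 4 + 4 = 35.

Step 2 — fraction explained by component i = λ_i / Σ λ:
  PC1: 27/35 = 0.7714
  PC2: 4/35 = 0.1143
  PC3: 4/35 = 0.1143

Step 3 — cumulative fraction after k components = (λ_1 + ... + λ_k) / Σ λ:
  k = 1: 27/35 = 0.7714
  k = 2: (27 + 4)/35 = 31/35 = 0.8857
  k = 3: (27 + 4 + 4)/35 = 35/35 = 1

Summary (fraction, with percent):

explained: PC1 0.7714 (77.14%), PC2 0.1143 (11.43%), PC3 0.1143 (11.43%);  cumulative: 0.7714, 0.8857, 1


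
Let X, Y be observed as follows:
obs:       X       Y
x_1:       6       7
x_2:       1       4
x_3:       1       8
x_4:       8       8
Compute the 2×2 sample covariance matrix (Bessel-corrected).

Step 1 — column means:
  mean(X) = (6 + 1 + 1 + 8) / 4 = 16/4 = 4
  mean(Y) = (7 + 4 + 8 + 8) / 4 = 27/4 = 6.75

Step 2 — sample covariance S[i,j] = (1/(n-1)) · Σ_k (x_{k,i} - mean_i) · (x_{k,j} - mean_j), with n-1 = 3.
  S[X,X] = ((2)·(2) + (-3)·(-3) + (-3)·(-3) + (4)·(4)) / 3 = 38/3 = 12.6667
  S[X,Y] = ((2)·(0.25) + (-3)·(-2.75) + (-3)·(1.25) + (4)·(1.25)) / 3 = 10/3 = 3.3333
  S[Y,Y] = ((0.25)·(0.25) + (-2.75)·(-2.75) + (1.25)·(1.25) + (1.25)·(1.25)) / 3 = 10.75/3 = 3.5833

S is symmetric (S[j,i] = S[i,j]). Assembling:

S = [[12.6667, 3.3333],
 [3.3333, 3.5833]]


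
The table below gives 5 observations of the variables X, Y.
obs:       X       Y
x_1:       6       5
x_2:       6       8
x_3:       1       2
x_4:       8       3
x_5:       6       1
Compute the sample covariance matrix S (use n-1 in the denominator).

Step 1 — column means:
  mean(X) = (6 + 6 + 1 + 8 + 6) / 5 = 27/5 = 5.4
  mean(Y) = (5 + 8 + 2 + 3 + 1) / 5 = 19/5 = 3.8

Step 2 — sample covariance S[i,j] = (1/(n-1)) · Σ_k (x_{k,i} - mean_i) · (x_{k,j} - mean_j), with n-1 = 4.
  S[X,X] = ((0.6)·(0.6) + (0.6)·(0.6) + (-4.4)·(-4.4) + (2.6)·(2.6) + (0.6)·(0.6)) / 4 = 27.2/4 = 6.8
  S[X,Y] = ((0.6)·(1.2) + (0.6)·(4.2) + (-4.4)·(-1.8) + (2.6)·(-0.8) + (0.6)·(-2.8)) / 4 = 7.4/4 = 1.85
  S[Y,Y] = ((1.2)·(1.2) + (4.2)·(4.2) + (-1.8)·(-1.8) + (-0.8)·(-0.8) + (-2.8)·(-2.8)) / 4 = 30.8/4 = 7.7

S is symmetric (S[j,i] = S[i,j]). Assembling:

S = [[6.8, 1.85],
 [1.85, 7.7]]


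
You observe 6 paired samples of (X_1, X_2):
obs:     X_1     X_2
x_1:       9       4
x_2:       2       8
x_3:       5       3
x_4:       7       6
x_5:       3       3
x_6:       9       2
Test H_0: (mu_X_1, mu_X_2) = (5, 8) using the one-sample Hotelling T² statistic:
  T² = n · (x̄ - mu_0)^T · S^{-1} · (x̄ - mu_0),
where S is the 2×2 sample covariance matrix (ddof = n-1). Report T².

Step 1 — sample mean vector:
  mean(X_1) = (9 + 2 + 5 + 7 + 3 + 9) / 6 = 35/6 = 5.8333
  mean(X_2) = (4 + 8 + 3 + 6 + 3 + 2) / 6 = 26/6 = 4.3333
  x̄ = (5.8333, 4.3333),  deviation x̄ - mu_0 = (5.8333, 4.3333) - (5, 8) = (0.8333, -3.6667).

Step 2 — sample covariance matrix, S[i,j] = (1/(n-1)) · Σ_k (x_{k,i} - mean_i) · (x_{k,j} - mean_j), divisor n-1 = 5:
  S[X_1,X_1] = ((3.1667)·(3.1667) + (-3.8333)·(-3.8333) + (-0.8333)·(-0.8333) + (1.1667)·(1.1667) + (-2.8333)·(-2.8333) + (3.1667)·(3.1667)) / 5 = 44.8333/5 = 8.9667
  S[X_1,X_2] = ((3.1667)·(-0.3333) + (-3.8333)·(3.6667) + (-0.8333)·(-1.3333) + (1.1667)·(1.6667) + (-2.8333)·(-1.3333) + (3.1667)·(-2.3333)) / 5 = -15.6667/5 = -3.1333
  S[X_2,X_2] = ((-0.3333)·(-0.3333) + (3.6667)·(3.6667) + (-1.3333)·(-1.3333) + (1.6667)·(1.6667) + (-1.3333)·(-1.3333) + (-2.3333)·(-2.3333)) / 5 = 25.3333/5 = 5.0667
  S = [[8.9667, -3.1333],
 [-3.1333, 5.0667]].

Step 3 — invert S. det(S) = 8.9667·5.0667 - (-3.1333)² = 35.6133.
  S^{-1} = (1/det) · [[d, -b], [-b, a]] = [[0.1423, 0.088],
 [0.088, 0.2518]].

Step 4 — quadratic form (x̄ - mu_0)^T · S^{-1} · (x̄ - mu_0):
  S^{-1} · (x̄ - mu_0) = (-0.204, -0.8499),
  (x̄ - mu_0)^T · [...] = (0.8333)·(-0.204) + (-3.6667)·(-0.8499) = 2.9462.

Step 5 — scale by n: T² = 6 · 2.9462 = 17.6769.

T² ≈ 17.6769


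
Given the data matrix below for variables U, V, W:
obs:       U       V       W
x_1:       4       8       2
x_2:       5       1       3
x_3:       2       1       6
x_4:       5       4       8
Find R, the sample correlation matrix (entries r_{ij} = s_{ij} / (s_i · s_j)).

Step 1 — column means:
  mean(U) = (4 + 5 + 2 + 5) / 4 = 16/4 = 4
  mean(V) = (8 + 1 + 1 + 4) / 4 = 14/4 = 3.5
  mean(W) = (2 + 3 + 6 + 8) / 4 = 19/4 = 4.75

Step 2 — sample variances and covariances s[i,j] = (1/(n-1)) · Σ_k (x_{k,i} - mean_i) · (x_{k,j} - mean_j), with n-1 = 3:
  s[U,U] = ((0)·(0) + (1)·(1) + (-2)·(-2) + (1)·(1)) / 3 = 6/3 = 2
  s[U,V] = ((0)·(4.5) + (1)·(-2.5) + (-2)·(-2.5) + (1)·(0.5)) / 3 = 3/3 = 1
  s[U,W] = ((0)·(-2.75) + (1)·(-1.75) + (-2)·(1.25) + (1)·(3.25)) / 3 = -1/3 = -0.3333
  s[V,V] = ((4.5)·(4.5) + (-2.5)·(-2.5) + (-2.5)·(-2.5) + (0.5)·(0.5)) / 3 = 33/3 = 11
  s[V,W] = ((4.5)·(-2.75) + (-2.5)·(-1.75) + (-2.5)·(1.25) + (0.5)·(3.25)) / 3 = -9.5/3 = -3.1667
  s[W,W] = ((-2.75)·(-2.75) + (-1.75)·(-1.75) + (1.25)·(1.25) + (3.25)·(3.25)) / 3 = 22.75/3 = 7.5833
  Sample standard deviations s_i = √(s[i,i]):
  s(U) = √(2) = 1.4142
  s(V) = √(11) = 3.3166
  s(W) = √(7.5833) = 2.7538

Step 3 — r_{ij} = s_{ij} / (s_i · s_j):
  r[U,U] = 1 (diagonal).
  r[U,V] = 1 / (1.4142 · 3.3166) = 1 / 4.6904 = 0.2132
  r[U,W] = -0.3333 / (1.4142 · 2.7538) = -0.3333 / 3.8944 = -0.0856
  r[V,V] = 1 (diagonal).
  r[V,W] = -3.1667 / (3.3166 · 2.7538) = -3.1667 / 9.1333 = -0.3467
  r[W,W] = 1 (diagonal).

R is symmetric with unit diagonal. Assembling:

R = [[1, 0.2132, -0.0856],
 [0.2132, 1, -0.3467],
 [-0.0856, -0.3467, 1]]


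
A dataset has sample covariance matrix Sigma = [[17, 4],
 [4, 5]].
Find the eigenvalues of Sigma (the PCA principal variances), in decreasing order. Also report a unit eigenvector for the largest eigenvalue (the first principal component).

Step 1 — characteristic polynomial of 2×2 Sigma:
  det(Sigma - λI) = λ² - trace · λ + det = 0.
  trace = 17 + 5 = 22, det = 17·5 - (4)² = 69.
Step 2 — discriminant:
  Δ = trace² - 4·det = 484 - 276 = 208.
Step 3 — eigenvalues:
  λ = (trace ± √Δ)/2 = (22 ± 14.4222)/2,
  λ_1 = 18.2111,  λ_2 = 3.7889.

Step 4 — unit eigenvector for λ_1: solve (Sigma - λ_1 I)v = 0. First row:
  (17 - 18.2111)·v_x + (4)·v_y = 0, i.e. (-1.2111)·v_x + (4)·v_y = 0,
  so v ∝ (b, λ_1 - a) = (4, 1.2111) = u.
  ||u|| = √((4)² + (1.2111)²) = √(17.4668) ≈ 4.1793,
  v_1 = u/||u|| ≈ (0.9571, 0.2898) (||v_1|| = 1).

λ_1 = 18.2111,  λ_2 = 3.7889;  v_1 ≈ (0.9571, 0.2898)


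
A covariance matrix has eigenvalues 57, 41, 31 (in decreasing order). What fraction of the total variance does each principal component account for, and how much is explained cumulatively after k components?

Step 1 — total variance = trace(Sigma) = Σ λ_i = 57 + 41 + 31 = 129.

Step 2 — fraction explained by component i = λ_i / Σ λ:
  PC1: 57/129 = 0.4419
  PC2: 41/129 = 0.3178
  PC3: 31/129 = 0.2403

Step 3 — cumulative fraction after k components = (λ_1 + ... + λ_k) / Σ λ:
  k = 1: 57/129 = 0.4419
  k = 2: (57 + 41)/129 = 98/129 = 0.7597
  k = 3: (57 + 41 + 31)/129 = 129/129 = 1

Summary (fraction, with percent):

explained: PC1 0.4419 (44.19%), PC2 0.3178 (31.78%), PC3 0.2403 (24.03%);  cumulative: 0.4419, 0.7597, 1


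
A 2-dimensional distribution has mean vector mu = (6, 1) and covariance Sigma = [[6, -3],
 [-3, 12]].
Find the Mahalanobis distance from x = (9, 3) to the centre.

Step 1 — centre the observation: (x - mu) = (3, 2).

Step 2 — invert Sigma. det(Sigma) = 6·12 - (-3)² = 63.
  Sigma^{-1} = (1/det) · [[d, -b], [-b, a]] = [[0.1905, 0.0476],
 [0.0476, 0.0952]].

Step 3 — form the quadratic (x - mu)^T · Sigma^{-1} · (x - mu):
  Sigma^{-1} · (x - mu) = (0.6667, 0.3333).
  (x - mu)^T · [Sigma^{-1} · (x - mu)] = (3)·(0.6667) + (2)·(0.3333) = 2.6667.

Step 4 — take square root: d = √(2.6667) ≈ 1.633.

d(x, mu) = √(2.6667) ≈ 1.633


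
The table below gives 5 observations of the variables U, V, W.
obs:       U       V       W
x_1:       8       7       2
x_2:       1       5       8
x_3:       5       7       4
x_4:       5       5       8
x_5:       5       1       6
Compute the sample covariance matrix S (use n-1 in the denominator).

Step 1 — column means:
  mean(U) = (8 + 1 + 5 + 5 + 5) / 5 = 24/5 = 4.8
  mean(V) = (7 + 5 + 7 + 5 + 1) / 5 = 25/5 = 5
  mean(W) = (2 + 8 + 4 + 8 + 6) / 5 = 28/5 = 5.6

Step 2 — sample covariance S[i,j] = (1/(n-1)) · Σ_k (x_{k,i} - mean_i) · (x_{k,j} - mean_j), with n-1 = 4.
  S[U,U] = ((3.2)·(3.2) + (-3.8)·(-3.8) + (0.2)·(0.2) + (0.2)·(0.2) + (0.2)·(0.2)) / 4 = 24.8/4 = 6.2
  S[U,V] = ((3.2)·(2) + (-3.8)·(0) + (0.2)·(2) + (0.2)·(0) + (0.2)·(-4)) / 4 = 6/4 = 1.5
  S[U,W] = ((3.2)·(-3.6) + (-3.8)·(2.4) + (0.2)·(-1.6) + (0.2)·(2.4) + (0.2)·(0.4)) / 4 = -20.4/4 = -5.1
  S[V,V] = ((2)·(2) + (0)·(0) + (2)·(2) + (0)·(0) + (-4)·(-4)) / 4 = 24/4 = 6
  S[V,W] = ((2)·(-3.6) + (0)·(2.4) + (2)·(-1.6) + (0)·(2.4) + (-4)·(0.4)) / 4 = -12/4 = -3
  S[W,W] = ((-3.6)·(-3.6) + (2.4)·(2.4) + (-1.6)·(-1.6) + (2.4)·(2.4) + (0.4)·(0.4)) / 4 = 27.2/4 = 6.8

S is symmetric (S[j,i] = S[i,j]). Assembling:

S = [[6.2, 1.5, -5.1],
 [1.5, 6, -3],
 [-5.1, -3, 6.8]]


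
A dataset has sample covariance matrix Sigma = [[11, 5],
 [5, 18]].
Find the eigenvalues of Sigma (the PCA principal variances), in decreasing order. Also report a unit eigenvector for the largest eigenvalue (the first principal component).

Step 1 — characteristic polynomial of 2×2 Sigma:
  det(Sigma - λI) = λ² - trace · λ + det = 0.
  trace = 11 + 18 = 29, det = 11·18 - (5)² = 173.
Step 2 — discriminant:
  Δ = trace² - 4·det = 841 - 692 = 149.
Step 3 — eigenvalues:
  λ = (trace ± √Δ)/2 = (29 ± 12.2066)/2,
  λ_1 = 20.6033,  λ_2 = 8.3967.

Step 4 — unit eigenvector for λ_1: solve (Sigma - λ_1 I)v = 0. First row:
  (11 - 20.6033)·v_x + (5)·v_y = 0, i.e. (-9.6033)·v_x + (5)·v_y = 0,
  so v ∝ (b, λ_1 - a) = (5, 9.6033) = u.
  ||u|| = √((5)² + (9.6033)²) = √(117.2229) ≈ 10.827,
  v_1 = u/||u|| ≈ (0.4618, 0.887) (||v_1|| = 1).

λ_1 = 20.6033,  λ_2 = 8.3967;  v_1 ≈ (0.4618, 0.887)


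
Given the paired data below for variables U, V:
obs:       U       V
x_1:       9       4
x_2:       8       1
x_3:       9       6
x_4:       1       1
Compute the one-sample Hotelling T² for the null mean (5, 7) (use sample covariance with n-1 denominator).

Step 1 — sample mean vector:
  mean(U) = (9 + 8 + 9 + 1) / 4 = 27/4 = 6.75
  mean(V) = (4 + 1 + 6 + 1) / 4 = 12/4 = 3
  x̄ = (6.75, 3),  deviation x̄ - mu_0 = (6.75, 3) - (5, 7) = (1.75, -4).

Step 2 — sample covariance matrix, S[i,j] = (1/(n-1)) · Σ_k (x_{k,i} - mean_i) · (x_{k,j} - mean_j), divisor n-1 = 3:
  S[U,U] = ((2.25)·(2.25) + (1.25)·(1.25) + (2.25)·(2.25) + (-5.75)·(-5.75)) / 3 = 44.75/3 = 14.9167
  S[U,V] = ((2.25)·(1) + (1.25)·(-2) + (2.25)·(3) + (-5.75)·(-2)) / 3 = 18/3 = 6
  S[V,V] = ((1)·(1) + (-2)·(-2) + (3)·(3) + (-2)·(-2)) / 3 = 18/3 = 6
  S = [[14.9167, 6],
 [6, 6]].

Step 3 — invert S. det(S) = 14.9167·6 - (6)² = 53.5.
  S^{-1} = (1/det) · [[d, -b], [-b, a]] = [[0.1121, -0.1121],
 [-0.1121, 0.2788]].

Step 4 — quadratic form (x̄ - mu_0)^T · S^{-1} · (x̄ - mu_0):
  S^{-1} · (x̄ - mu_0) = (0.6449, -1.3115),
  (x̄ - mu_0)^T · [...] = (1.75)·(0.6449) + (-4)·(-1.3115) = 6.3746.

Step 5 — scale by n: T² = 4 · 6.3746 = 25.4984.

T² ≈ 25.4984


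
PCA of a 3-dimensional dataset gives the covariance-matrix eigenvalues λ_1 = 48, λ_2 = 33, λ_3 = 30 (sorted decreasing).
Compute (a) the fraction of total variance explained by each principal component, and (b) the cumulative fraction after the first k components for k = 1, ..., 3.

Step 1 — total variance = trace(Sigma) = Σ λ_i = 48 + 33 + 30 = 111.

Step 2 — fraction explained by component i = λ_i / Σ λ:
  PC1: 48/111 = 0.4324
  PC2: 33/111 = 0.2973
  PC3: 30/111 = 0.2703

Step 3 — cumulative fraction after k components = (λ_1 + ... + λ_k) / Σ λ:
  k = 1: 48/111 = 0.4324
  k = 2: (48 + 33)/111 = 81/111 = 0.7297
  k = 3: (48 + 33 + 30)/111 = 111/111 = 1

Summary (fraction, with percent):

explained: PC1 0.4324 (43.24%), PC2 0.2973 (29.73%), PC3 0.2703 (27.03%);  cumulative: 0.4324, 0.7297, 1


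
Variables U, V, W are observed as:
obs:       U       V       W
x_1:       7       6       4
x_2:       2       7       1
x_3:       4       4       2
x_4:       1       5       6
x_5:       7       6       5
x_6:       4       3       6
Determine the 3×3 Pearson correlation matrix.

Step 1 — column means:
  mean(U) = (7 + 2 + 4 + 1 + 7 + 4) / 6 = 25/6 = 4.1667
  mean(V) = (6 + 7 + 4 + 5 + 6 + 3) / 6 = 31/6 = 5.1667
  mean(W) = (4 + 1 + 2 + 6 + 5 + 6) / 6 = 24/6 = 4

Step 2 — sample variances and covariances s[i,j] = (1/(n-1)) · Σ_k (x_{k,i} - mean_i) · (x_{k,j} - mean_j), with n-1 = 5:
  s[U,U] = ((2.8333)·(2.8333) + (-2.1667)·(-2.1667) + (-0.1667)·(-0.1667) + (-3.1667)·(-3.1667) + (2.8333)·(2.8333) + (-0.1667)·(-0.1667)) / 5 = 30.8333/5 = 6.1667
  s[U,V] = ((2.8333)·(0.8333) + (-2.1667)·(1.8333) + (-0.1667)·(-1.1667) + (-3.1667)·(-0.1667) + (2.8333)·(0.8333) + (-0.1667)·(-2.1667)) / 5 = 1.8333/5 = 0.3667
  s[U,W] = ((2.8333)·(0) + (-2.1667)·(-3) + (-0.1667)·(-2) + (-3.1667)·(2) + (2.8333)·(1) + (-0.1667)·(2)) / 5 = 3/5 = 0.6
  s[V,V] = ((0.8333)·(0.8333) + (1.8333)·(1.8333) + (-1.1667)·(-1.1667) + (-0.1667)·(-0.1667) + (0.8333)·(0.8333) + (-2.1667)·(-2.1667)) / 5 = 10.8333/5 = 2.1667
  s[V,W] = ((0.8333)·(0) + (1.8333)·(-3) + (-1.1667)·(-2) + (-0.1667)·(2) + (0.8333)·(1) + (-2.1667)·(2)) / 5 = -7/5 = -1.4
  s[W,W] = ((0)·(0) + (-3)·(-3) + (-2)·(-2) + (2)·(2) + (1)·(1) + (2)·(2)) / 5 = 22/5 = 4.4
  Sample standard deviations s_i = √(s[i,i]):
  s(U) = √(6.1667) = 2.4833
  s(V) = √(2.1667) = 1.472
  s(W) = √(4.4) = 2.0976

Step 3 — r_{ij} = s_{ij} / (s_i · s_j):
  r[U,U] = 1 (diagonal).
  r[U,V] = 0.3667 / (2.4833 · 1.472) = 0.3667 / 3.6553 = 0.1003
  r[U,W] = 0.6 / (2.4833 · 2.0976) = 0.6 / 5.209 = 0.1152
  r[V,V] = 1 (diagonal).
  r[V,W] = -1.4 / (1.472 · 2.0976) = -1.4 / 3.0876 = -0.4534
  r[W,W] = 1 (diagonal).

R is symmetric with unit diagonal. Assembling:

R = [[1, 0.1003, 0.1152],
 [0.1003, 1, -0.4534],
 [0.1152, -0.4534, 1]]


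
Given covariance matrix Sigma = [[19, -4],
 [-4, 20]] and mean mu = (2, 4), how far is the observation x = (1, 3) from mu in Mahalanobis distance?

Step 1 — centre the observation: (x - mu) = (-1, -1).

Step 2 — invert Sigma. det(Sigma) = 19·20 - (-4)² = 364.
  Sigma^{-1} = (1/det) · [[d, -b], [-b, a]] = [[0.0549, 0.011],
 [0.011, 0.0522]].

Step 3 — form the quadratic (x - mu)^T · Sigma^{-1} · (x - mu):
  Sigma^{-1} · (x - mu) = (-0.0659, -0.0632).
  (x - mu)^T · [Sigma^{-1} · (x - mu)] = (-1)·(-0.0659) + (-1)·(-0.0632) = 0.1291.

Step 4 — take square root: d = √(0.1291) ≈ 0.3593.

d(x, mu) = √(0.1291) ≈ 0.3593


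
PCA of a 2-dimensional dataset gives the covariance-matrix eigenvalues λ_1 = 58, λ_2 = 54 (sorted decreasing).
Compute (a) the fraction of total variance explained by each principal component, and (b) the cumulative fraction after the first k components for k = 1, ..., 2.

Step 1 — total variance = trace(Sigma) = Σ λ_i = 58 + 54 = 112.

Step 2 — fraction explained by component i = λ_i / Σ λ:
  PC1: 58/112 = 0.5179
  PC2: 54/112 = 0.4821

Step 3 — cumulative fraction after k components = (λ_1 + ... + λ_k) / Σ λ:
  k = 1: 58/112 = 0.5179
  k = 2: (58 + 54)/112 = 112/112 = 1

Summary (fraction, with percent):

explained: PC1 0.5179 (51.79%), PC2 0.4821 (48.21%);  cumulative: 0.5179, 1


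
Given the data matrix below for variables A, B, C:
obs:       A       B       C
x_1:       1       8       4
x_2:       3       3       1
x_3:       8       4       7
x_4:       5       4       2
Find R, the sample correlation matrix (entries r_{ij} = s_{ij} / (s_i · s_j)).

Step 1 — column means:
  mean(A) = (1 + 3 + 8 + 5) / 4 = 17/4 = 4.25
  mean(B) = (8 + 3 + 4 + 4) / 4 = 19/4 = 4.75
  mean(C) = (4 + 1 + 7 + 2) / 4 = 14/4 = 3.5

Step 2 — sample variances and covariances s[i,j] = (1/(n-1)) · Σ_k (x_{k,i} - mean_i) · (x_{k,j} - mean_j), with n-1 = 3:
  s[A,A] = ((-3.25)·(-3.25) + (-1.25)·(-1.25) + (3.75)·(3.75) + (0.75)·(0.75)) / 3 = 26.75/3 = 8.9167
  s[A,B] = ((-3.25)·(3.25) + (-1.25)·(-1.75) + (3.75)·(-0.75) + (0.75)·(-0.75)) / 3 = -11.75/3 = -3.9167
  s[A,C] = ((-3.25)·(0.5) + (-1.25)·(-2.5) + (3.75)·(3.5) + (0.75)·(-1.5)) / 3 = 13.5/3 = 4.5
  s[B,B] = ((3.25)·(3.25) + (-1.75)·(-1.75) + (-0.75)·(-0.75) + (-0.75)·(-0.75)) / 3 = 14.75/3 = 4.9167
  s[B,C] = ((3.25)·(0.5) + (-1.75)·(-2.5) + (-0.75)·(3.5) + (-0.75)·(-1.5)) / 3 = 4.5/3 = 1.5
  s[C,C] = ((0.5)·(0.5) + (-2.5)·(-2.5) + (3.5)·(3.5) + (-1.5)·(-1.5)) / 3 = 21/3 = 7
  Sample standard deviations s_i = √(s[i,i]):
  s(A) = √(8.9167) = 2.9861
  s(B) = √(4.9167) = 2.2174
  s(C) = √(7) = 2.6458

Step 3 — r_{ij} = s_{ij} / (s_i · s_j):
  r[A,A] = 1 (diagonal).
  r[A,B] = -3.9167 / (2.9861 · 2.2174) = -3.9167 / 6.6212 = -0.5915
  r[A,C] = 4.5 / (2.9861 · 2.6458) = 4.5 / 7.9004 = 0.5696
  r[B,B] = 1 (diagonal).
  r[B,C] = 1.5 / (2.2174 · 2.6458) = 1.5 / 5.8666 = 0.2557
  r[C,C] = 1 (diagonal).

R is symmetric with unit diagonal. Assembling:

R = [[1, -0.5915, 0.5696],
 [-0.5915, 1, 0.2557],
 [0.5696, 0.2557, 1]]


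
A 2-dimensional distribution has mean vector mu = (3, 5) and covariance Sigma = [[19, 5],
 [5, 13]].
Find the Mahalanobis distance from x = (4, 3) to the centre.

Step 1 — centre the observation: (x - mu) = (1, -2).

Step 2 — invert Sigma. det(Sigma) = 19·13 - (5)² = 222.
  Sigma^{-1} = (1/det) · [[d, -b], [-b, a]] = [[0.0586, -0.0225],
 [-0.0225, 0.0856]].

Step 3 — form the quadratic (x - mu)^T · Sigma^{-1} · (x - mu):
  Sigma^{-1} · (x - mu) = (0.1036, -0.1937).
  (x - mu)^T · [Sigma^{-1} · (x - mu)] = (1)·(0.1036) + (-2)·(-0.1937) = 0.491.

Step 4 — take square root: d = √(0.491) ≈ 0.7007.

d(x, mu) = √(0.491) ≈ 0.7007


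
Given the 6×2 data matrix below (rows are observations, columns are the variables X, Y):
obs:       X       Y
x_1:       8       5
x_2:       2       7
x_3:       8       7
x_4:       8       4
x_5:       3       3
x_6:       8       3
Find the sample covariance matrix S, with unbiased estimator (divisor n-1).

Step 1 — column means:
  mean(X) = (8 + 2 + 8 + 8 + 3 + 8) / 6 = 37/6 = 6.1667
  mean(Y) = (5 + 7 + 7 + 4 + 3 + 3) / 6 = 29/6 = 4.8333

Step 2 — sample covariance S[i,j] = (1/(n-1)) · Σ_k (x_{k,i} - mean_i) · (x_{k,j} - mean_j), with n-1 = 5.
  S[X,X] = ((1.8333)·(1.8333) + (-4.1667)·(-4.1667) + (1.8333)·(1.8333) + (1.8333)·(1.8333) + (-3.1667)·(-3.1667) + (1.8333)·(1.8333)) / 5 = 40.8333/5 = 8.1667
  S[X,Y] = ((1.8333)·(0.1667) + (-4.1667)·(2.1667) + (1.8333)·(2.1667) + (1.8333)·(-0.8333) + (-3.1667)·(-1.8333) + (1.8333)·(-1.8333)) / 5 = -3.8333/5 = -0.7667
  S[Y,Y] = ((0.1667)·(0.1667) + (2.1667)·(2.1667) + (2.1667)·(2.1667) + (-0.8333)·(-0.8333) + (-1.8333)·(-1.8333) + (-1.8333)·(-1.8333)) / 5 = 16.8333/5 = 3.3667

S is symmetric (S[j,i] = S[i,j]). Assembling:

S = [[8.1667, -0.7667],
 [-0.7667, 3.3667]]


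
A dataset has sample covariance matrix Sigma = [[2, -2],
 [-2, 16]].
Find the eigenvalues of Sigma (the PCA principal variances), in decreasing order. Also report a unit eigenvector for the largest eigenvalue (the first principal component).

Step 1 — characteristic polynomial of 2×2 Sigma:
  det(Sigma - λI) = λ² - trace · λ + det = 0.
  trace = 2 + 16 = 18, det = 2·16 - (-2)² = 28.
Step 2 — discriminant:
  Δ = trace² - 4·det = 324 - 112 = 212.
Step 3 — eigenvalues:
  λ = (trace ± √Δ)/2 = (18 ± 14.5602)/2,
  λ_1 = 16.2801,  λ_2 = 1.7199.

Step 4 — unit eigenvector for λ_1: solve (Sigma - λ_1 I)v = 0. First row:
  (2 - 16.2801)·v_x + (-2)·v_y = 0, i.e. (-14.2801)·v_x + (-2)·v_y = 0,
  so v ∝ (b, λ_1 - a) = (-2, 14.2801); multiply by -1 so the first entry is positive: u = (2, -14.2801).
  ||u|| = √((2)² + (-14.2801)²) = √(207.9215) ≈ 14.4195,
  v_1 = u/||u|| ≈ (0.1387, -0.9903) (||v_1|| = 1).

λ_1 = 16.2801,  λ_2 = 1.7199;  v_1 ≈ (0.1387, -0.9903)


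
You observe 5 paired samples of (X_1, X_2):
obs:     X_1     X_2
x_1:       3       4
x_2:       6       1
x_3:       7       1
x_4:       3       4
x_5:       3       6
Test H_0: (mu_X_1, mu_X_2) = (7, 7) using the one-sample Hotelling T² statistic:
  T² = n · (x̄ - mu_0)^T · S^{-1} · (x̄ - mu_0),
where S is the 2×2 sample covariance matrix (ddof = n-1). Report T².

Step 1 — sample mean vector:
  mean(X_1) = (3 + 6 + 7 + 3 + 3) / 5 = 22/5 = 4.4
  mean(X_2) = (4 + 1 + 1 + 4 + 6) / 5 = 16/5 = 3.2
  x̄ = (4.4, 3.2),  deviation x̄ - mu_0 = (4.4, 3.2) - (7, 7) = (-2.6, -3.8).

Step 2 — sample covariance matrix, S[i,j] = (1/(n-1)) · Σ_k (x_{k,i} - mean_i) · (x_{k,j} - mean_j), divisor n-1 = 4:
  S[X_1,X_1] = ((-1.4)·(-1.4) + (1.6)·(1.6) + (2.6)·(2.6) + (-1.4)·(-1.4) + (-1.4)·(-1.4)) / 4 = 15.2/4 = 3.8
  S[X_1,X_2] = ((-1.4)·(0.8) + (1.6)·(-2.2) + (2.6)·(-2.2) + (-1.4)·(0.8) + (-1.4)·(2.8)) / 4 = -15.4/4 = -3.85
  S[X_2,X_2] = ((0.8)·(0.8) + (-2.2)·(-2.2) + (-2.2)·(-2.2) + (0.8)·(0.8) + (2.8)·(2.8)) / 4 = 18.8/4 = 4.7
  S = [[3.8, -3.85],
 [-3.85, 4.7]].

Step 3 — invert S. det(S) = 3.8·4.7 - (-3.85)² = 3.0375.
  S^{-1} = (1/det) · [[d, -b], [-b, a]] = [[1.5473, 1.2675],
 [1.2675, 1.251]].

Step 4 — quadratic form (x̄ - mu_0)^T · S^{-1} · (x̄ - mu_0):
  S^{-1} · (x̄ - mu_0) = (-8.8395, -8.0494),
  (x̄ - mu_0)^T · [...] = (-2.6)·(-8.8395) + (-3.8)·(-8.0494) = 53.5704.

Step 5 — scale by n: T² = 5 · 53.5704 = 267.8519.

T² ≈ 267.8519


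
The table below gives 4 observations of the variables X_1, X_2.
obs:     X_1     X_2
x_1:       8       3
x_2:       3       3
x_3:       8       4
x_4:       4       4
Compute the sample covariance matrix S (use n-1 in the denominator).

Step 1 — column means:
  mean(X_1) = (8 + 3 + 8 + 4) / 4 = 23/4 = 5.75
  mean(X_2) = (3 + 3 + 4 + 4) / 4 = 14/4 = 3.5

Step 2 — sample covariance S[i,j] = (1/(n-1)) · Σ_k (x_{k,i} - mean_i) · (x_{k,j} - mean_j), with n-1 = 3.
  S[X_1,X_1] = ((2.25)·(2.25) + (-2.75)·(-2.75) + (2.25)·(2.25) + (-1.75)·(-1.75)) / 3 = 20.75/3 = 6.9167
  S[X_1,X_2] = ((2.25)·(-0.5) + (-2.75)·(-0.5) + (2.25)·(0.5) + (-1.75)·(0.5)) / 3 = 0.5/3 = 0.1667
  S[X_2,X_2] = ((-0.5)·(-0.5) + (-0.5)·(-0.5) + (0.5)·(0.5) + (0.5)·(0.5)) / 3 = 1/3 = 0.3333

S is symmetric (S[j,i] = S[i,j]). Assembling:

S = [[6.9167, 0.1667],
 [0.1667, 0.3333]]


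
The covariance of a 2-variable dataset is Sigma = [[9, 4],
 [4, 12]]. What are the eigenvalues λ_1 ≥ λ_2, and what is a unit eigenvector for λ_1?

Step 1 — characteristic polynomial of 2×2 Sigma:
  det(Sigma - λI) = λ² - trace · λ + det = 0.
  trace = 9 + 12 = 21, det = 9·12 - (4)² = 92.
Step 2 — discriminant:
  Δ = trace² - 4·det = 441 - 368 = 73.
Step 3 — eigenvalues:
  λ = (trace ± √Δ)/2 = (21 ± 8.544)/2,
  λ_1 = 14.772,  λ_2 = 6.228.

Step 4 — unit eigenvector for λ_1: solve (Sigma - λ_1 I)v = 0. First row:
  (9 - 14.772)·v_x + (4)·v_y = 0, i.e. (-5.772)·v_x + (4)·v_y = 0,
  so v ∝ (b, λ_1 - a) = (4, 5.772) = u.
  ||u|| = √((4)² + (5.772)²) = √(49.316) ≈ 7.0225,
  v_1 = u/||u|| ≈ (0.5696, 0.8219) (||v_1|| = 1).

λ_1 = 14.772,  λ_2 = 6.228;  v_1 ≈ (0.5696, 0.8219)


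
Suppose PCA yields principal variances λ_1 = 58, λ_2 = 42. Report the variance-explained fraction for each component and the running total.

Step 1 — total variance = trace(Sigma) = Σ λ_i = 58 + 42 = 100.

Step 2 — fraction explained by component i = λ_i / Σ λ:
  PC1: 58/100 = 0.58
  PC2: 42/100 = 0.42

Step 3 — cumulative fraction after k components = (λ_1 + ... + λ_k) / Σ λ:
  k = 1: 58/100 = 0.58
  k = 2: (58 + 42)/100 = 100/100 = 1

Summary (fraction, with percent):

explained: PC1 0.58 (58%), PC2 0.42 (42%);  cumulative: 0.58, 1


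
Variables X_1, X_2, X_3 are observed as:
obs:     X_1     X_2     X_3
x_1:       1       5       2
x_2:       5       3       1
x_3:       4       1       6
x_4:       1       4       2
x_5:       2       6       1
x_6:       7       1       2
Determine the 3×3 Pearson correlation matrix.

Step 1 — column means:
  mean(X_1) = (1 + 5 + 4 + 1 + 2 + 7) / 6 = 20/6 = 3.3333
  mean(X_2) = (5 + 3 + 1 + 4 + 6 + 1) / 6 = 20/6 = 3.3333
  mean(X_3) = (2 + 1 + 6 + 2 + 1 + 2) / 6 = 14/6 = 2.3333

Step 2 — sample variances and covariances s[i,j] = (1/(n-1)) · Σ_k (x_{k,i} - mean_i) · (x_{k,j} - mean_j), with n-1 = 5:
  s[X_1,X_1] = ((-2.3333)·(-2.3333) + (1.6667)·(1.6667) + (0.6667)·(0.6667) + (-2.3333)·(-2.3333) + (-1.3333)·(-1.3333) + (3.6667)·(3.6667)) / 5 = 29.3333/5 = 5.8667
  s[X_1,X_2] = ((-2.3333)·(1.6667) + (1.6667)·(-0.3333) + (0.6667)·(-2.3333) + (-2.3333)·(0.6667) + (-1.3333)·(2.6667) + (3.6667)·(-2.3333)) / 5 = -19.6667/5 = -3.9333
  s[X_1,X_3] = ((-2.3333)·(-0.3333) + (1.6667)·(-1.3333) + (0.6667)·(3.6667) + (-2.3333)·(-0.3333) + (-1.3333)·(-1.3333) + (3.6667)·(-0.3333)) / 5 = 2.3333/5 = 0.4667
  s[X_2,X_2] = ((1.6667)·(1.6667) + (-0.3333)·(-0.3333) + (-2.3333)·(-2.3333) + (0.6667)·(0.6667) + (2.6667)·(2.6667) + (-2.3333)·(-2.3333)) / 5 = 21.3333/5 = 4.2667
  s[X_2,X_3] = ((1.6667)·(-0.3333) + (-0.3333)·(-1.3333) + (-2.3333)·(3.6667) + (0.6667)·(-0.3333) + (2.6667)·(-1.3333) + (-2.3333)·(-0.3333)) / 5 = -11.6667/5 = -2.3333
  s[X_3,X_3] = ((-0.3333)·(-0.3333) + (-1.3333)·(-1.3333) + (3.6667)·(3.6667) + (-0.3333)·(-0.3333) + (-1.3333)·(-1.3333) + (-0.3333)·(-0.3333)) / 5 = 17.3333/5 = 3.4667
  Sample standard deviations s_i = √(s[i,i]):
  s(X_1) = √(5.8667) = 2.4221
  s(X_2) = √(4.2667) = 2.0656
  s(X_3) = √(3.4667) = 1.8619

Step 3 — r_{ij} = s_{ij} / (s_i · s_j):
  r[X_1,X_1] = 1 (diagonal).
  r[X_1,X_2] = -3.9333 / (2.4221 · 2.0656) = -3.9333 / 5.0031 = -0.7862
  r[X_1,X_3] = 0.4667 / (2.4221 · 1.8619) = 0.4667 / 4.5097 = 0.1035
  r[X_2,X_2] = 1 (diagonal).
  r[X_2,X_3] = -2.3333 / (2.0656 · 1.8619) = -2.3333 / 3.8459 = -0.6067
  r[X_3,X_3] = 1 (diagonal).

R is symmetric with unit diagonal. Assembling:

R = [[1, -0.7862, 0.1035],
 [-0.7862, 1, -0.6067],
 [0.1035, -0.6067, 1]]


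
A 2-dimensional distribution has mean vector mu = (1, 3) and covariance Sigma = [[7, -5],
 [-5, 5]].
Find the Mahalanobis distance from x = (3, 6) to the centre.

Step 1 — centre the observation: (x - mu) = (2, 3).

Step 2 — invert Sigma. det(Sigma) = 7·5 - (-5)² = 10.
  Sigma^{-1} = (1/det) · [[d, -b], [-b, a]] = [[0.5, 0.5],
 [0.5, 0.7]].

Step 3 — form the quadratic (x - mu)^T · Sigma^{-1} · (x - mu):
  Sigma^{-1} · (x - mu) = (2.5, 3.1).
  (x - mu)^T · [Sigma^{-1} · (x - mu)] = (2)·(2.5) + (3)·(3.1) = 14.3.

Step 4 — take square root: d = √(14.3) ≈ 3.7815.

d(x, mu) = √(14.3) ≈ 3.7815


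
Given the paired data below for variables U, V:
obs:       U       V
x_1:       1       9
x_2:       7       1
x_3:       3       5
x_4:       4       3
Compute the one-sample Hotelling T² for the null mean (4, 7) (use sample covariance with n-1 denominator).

Step 1 — sample mean vector:
  mean(U) = (1 + 7 + 3 + 4) / 4 = 15/4 = 3.75
  mean(V) = (9 + 1 + 5 + 3) / 4 = 18/4 = 4.5
  x̄ = (3.75, 4.5),  deviation x̄ - mu_0 = (3.75, 4.5) - (4, 7) = (-0.25, -2.5).

Step 2 — sample covariance matrix, S[i,j] = (1/(n-1)) · Σ_k (x_{k,i} - mean_i) · (x_{k,j} - mean_j), divisor n-1 = 3:
  S[U,U] = ((-2.75)·(-2.75) + (3.25)·(3.25) + (-0.75)·(-0.75) + (0.25)·(0.25)) / 3 = 18.75/3 = 6.25
  S[U,V] = ((-2.75)·(4.5) + (3.25)·(-3.5) + (-0.75)·(0.5) + (0.25)·(-1.5)) / 3 = -24.5/3 = -8.1667
  S[V,V] = ((4.5)·(4.5) + (-3.5)·(-3.5) + (0.5)·(0.5) + (-1.5)·(-1.5)) / 3 = 35/3 = 11.6667
  S = [[6.25, -8.1667],
 [-8.1667, 11.6667]].

Step 3 — invert S. det(S) = 6.25·11.6667 - (-8.1667)² = 6.2222.
  S^{-1} = (1/det) · [[d, -b], [-b, a]] = [[1.875, 1.3125],
 [1.3125, 1.0045]].

Step 4 — quadratic form (x̄ - mu_0)^T · S^{-1} · (x̄ - mu_0):
  S^{-1} · (x̄ - mu_0) = (-3.75, -2.8393),
  (x̄ - mu_0)^T · [...] = (-0.25)·(-3.75) + (-2.5)·(-2.8393) = 8.0357.

Step 5 — scale by n: T² = 4 · 8.0357 = 32.1429.

T² ≈ 32.1429


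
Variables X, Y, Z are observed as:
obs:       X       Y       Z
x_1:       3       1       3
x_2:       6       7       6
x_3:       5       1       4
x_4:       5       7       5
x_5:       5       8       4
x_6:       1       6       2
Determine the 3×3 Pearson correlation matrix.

Step 1 — column means:
  mean(X) = (3 + 6 + 5 + 5 + 5 + 1) / 6 = 25/6 = 4.1667
  mean(Y) = (1 + 7 + 1 + 7 + 8 + 6) / 6 = 30/6 = 5
  mean(Z) = (3 + 6 + 4 + 5 + 4 + 2) / 6 = 24/6 = 4

Step 2 — sample variances and covariances s[i,j] = (1/(n-1)) · Σ_k (x_{k,i} - mean_i) · (x_{k,j} - mean_j), with n-1 = 5:
  s[X,X] = ((-1.1667)·(-1.1667) + (1.8333)·(1.8333) + (0.8333)·(0.8333) + (0.8333)·(0.8333) + (0.8333)·(0.8333) + (-3.1667)·(-3.1667)) / 5 = 16.8333/5 = 3.3667
  s[X,Y] = ((-1.1667)·(-4) + (1.8333)·(2) + (0.8333)·(-4) + (0.8333)·(2) + (0.8333)·(3) + (-3.1667)·(1)) / 5 = 6/5 = 1.2
  s[X,Z] = ((-1.1667)·(-1) + (1.8333)·(2) + (0.8333)·(0) + (0.8333)·(1) + (0.8333)·(0) + (-3.1667)·(-2)) / 5 = 12/5 = 2.4
  s[Y,Y] = ((-4)·(-4) + (2)·(2) + (-4)·(-4) + (2)·(2) + (3)·(3) + (1)·(1)) / 5 = 50/5 = 10
  s[Y,Z] = ((-4)·(-1) + (2)·(2) + (-4)·(0) + (2)·(1) + (3)·(0) + (1)·(-2)) / 5 = 8/5 = 1.6
  s[Z,Z] = ((-1)·(-1) + (2)·(2) + (0)·(0) + (1)·(1) + (0)·(0) + (-2)·(-2)) / 5 = 10/5 = 2
  Sample standard deviations s_i = √(s[i,i]):
  s(X) = √(3.3667) = 1.8348
  s(Y) = √(10) = 3.1623
  s(Z) = √(2) = 1.4142

Step 3 — r_{ij} = s_{ij} / (s_i · s_j):
  r[X,X] = 1 (diagonal).
  r[X,Y] = 1.2 / (1.8348 · 3.1623) = 1.2 / 5.8023 = 0.2068
  r[X,Z] = 2.4 / (1.8348 · 1.4142) = 2.4 / 2.5949 = 0.9249
  r[Y,Y] = 1 (diagonal).
  r[Y,Z] = 1.6 / (3.1623 · 1.4142) = 1.6 / 4.4721 = 0.3578
  r[Z,Z] = 1 (diagonal).

R is symmetric with unit diagonal. Assembling:

R = [[1, 0.2068, 0.9249],
 [0.2068, 1, 0.3578],
 [0.9249, 0.3578, 1]]


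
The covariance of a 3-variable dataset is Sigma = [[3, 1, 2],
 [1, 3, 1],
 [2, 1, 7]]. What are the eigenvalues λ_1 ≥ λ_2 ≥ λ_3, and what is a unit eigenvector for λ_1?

Step 1 — characteristic polynomial p(λ) = det(λI - Sigma) = λ³ - tr·λ² + c_1·λ - det, where tr = trace, c_1 = sum of the principal 2×2 minors, det = det(Sigma):
  tr = 3 + 3 + 7 = 13,
  c_1 = (3·3 - (1)²) + (3·7 - (2)²) + (3·7 - (1)²) = 8 + 17 + 20 = 45,
  det = 3·(3·7 - (1)²) - (1)·((1)·7 - (1)·(2)) + (2)·((1)·(1) - 3·(2)) = 3·(20) - (1)·(5) + (2)·(-5) = 45.
  So p(λ) = λ³ - 13λ² + 45λ - 45.
Step 2 — look for an integer root (rational root theorem: any rational root is an integer divisor of 45). Testing λ = 3:
  p(3) = 27 - 117 + 135 - 45 = 0  ✓
  Dividing out (λ - 3): p(λ) = (λ - 3)(λ² - 10λ + 15).
Step 3 — remaining eigenvalues from the quadratic λ² - 10λ + 15 = 0:
  Δ = 10² - 4·15 = 100 - 60 = 40,  λ = (10 ± √40)/2 = (10 ± 6.3246)/2 ≈ 8.1623 or 1.8377.
  Sorted: λ_1 = 8.1623,  λ_2 = 3,  λ_3 = 1.8377  (check: sum = 13 = tr ✓).

Step 4 — unit eigenvector for λ_1 ≈ 8.1623: v spans the null space of (Sigma - λ_1 I), whose rows are
  r_1 = (-5.1623, 1, 2),  r_2 = (1, -5.1623, 1),  r_3 = (2, 1, -1.1623).
  v is orthogonal to every row, so take v ∝ r_1 × r_2 = ((1)·(1) - (2)·(-5.1623), (2)·(1) - (-5.1623)·(1), (-5.1623)·(-5.1623) - (1)·(1)) ≈ (11.3246, 7.1623, 25.6491).
  Let u = (11.3246, 7.1623, 25.6491).
  ||u|| = √((11.3246)² + (7.1623)² + (25.6491)²) = √(837.4207) ≈ 28.9382,  v_1 = u/||u|| ≈ (0.3913, 0.2475, 0.8863) (||v_1|| = 1).

λ_1 = 8.1623,  λ_2 = 3,  λ_3 = 1.8377;  v_1 ≈ (0.3913, 0.2475, 0.8863)


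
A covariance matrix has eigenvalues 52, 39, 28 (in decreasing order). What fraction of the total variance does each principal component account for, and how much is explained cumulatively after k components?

Step 1 — total variance = trace(Sigma) = Σ λ_i = 52 + 39 + 28 = 119.

Step 2 — fraction explained by component i = λ_i / Σ λ:
  PC1: 52/119 = 0.437
  PC2: 39/119 = 0.3277
  PC3: 28/119 = 0.2353

Step 3 — cumulative fraction after k components = (λ_1 + ... + λ_k) / Σ λ:
  k = 1: 52/119 = 0.437
  k = 2: (52 + 39)/119 = 91/119 = 0.7647
  k = 3: (52 + 39 + 28)/119 = 119/119 = 1

Summary (fraction, with percent):

explained: PC1 0.437 (43.7%), PC2 0.3277 (32.77%), PC3 0.2353 (23.53%);  cumulative: 0.437, 0.7647, 1


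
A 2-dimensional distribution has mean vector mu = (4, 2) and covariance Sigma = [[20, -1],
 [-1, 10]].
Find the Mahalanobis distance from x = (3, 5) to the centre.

Step 1 — centre the observation: (x - mu) = (-1, 3).

Step 2 — invert Sigma. det(Sigma) = 20·10 - (-1)² = 199.
  Sigma^{-1} = (1/det) · [[d, -b], [-b, a]] = [[0.0503, 0.005],
 [0.005, 0.1005]].

Step 3 — form the quadratic (x - mu)^T · Sigma^{-1} · (x - mu):
  Sigma^{-1} · (x - mu) = (-0.0352, 0.2965).
  (x - mu)^T · [Sigma^{-1} · (x - mu)] = (-1)·(-0.0352) + (3)·(0.2965) = 0.9246.

Step 4 — take square root: d = √(0.9246) ≈ 0.9616.

d(x, mu) = √(0.9246) ≈ 0.9616


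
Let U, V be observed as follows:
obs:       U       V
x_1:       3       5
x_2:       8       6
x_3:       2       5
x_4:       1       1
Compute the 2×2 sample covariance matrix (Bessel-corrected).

Step 1 — column means:
  mean(U) = (3 + 8 + 2 + 1) / 4 = 14/4 = 3.5
  mean(V) = (5 + 6 + 5 + 1) / 4 = 17/4 = 4.25

Step 2 — sample covariance S[i,j] = (1/(n-1)) · Σ_k (x_{k,i} - mean_i) · (x_{k,j} - mean_j), with n-1 = 3.
  S[U,U] = ((-0.5)·(-0.5) + (4.5)·(4.5) + (-1.5)·(-1.5) + (-2.5)·(-2.5)) / 3 = 29/3 = 9.6667
  S[U,V] = ((-0.5)·(0.75) + (4.5)·(1.75) + (-1.5)·(0.75) + (-2.5)·(-3.25)) / 3 = 14.5/3 = 4.8333
  S[V,V] = ((0.75)·(0.75) + (1.75)·(1.75) + (0.75)·(0.75) + (-3.25)·(-3.25)) / 3 = 14.75/3 = 4.9167

S is symmetric (S[j,i] = S[i,j]). Assembling:

S = [[9.6667, 4.8333],
 [4.8333, 4.9167]]


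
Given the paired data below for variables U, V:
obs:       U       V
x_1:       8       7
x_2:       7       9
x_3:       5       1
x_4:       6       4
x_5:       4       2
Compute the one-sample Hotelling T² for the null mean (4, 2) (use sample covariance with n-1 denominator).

Step 1 — sample mean vector:
  mean(U) = (8 + 7 + 5 + 6 + 4) / 5 = 30/5 = 6
  mean(V) = (7 + 9 + 1 + 4 + 2) / 5 = 23/5 = 4.6
  x̄ = (6, 4.6),  deviation x̄ - mu_0 = (6, 4.6) - (4, 2) = (2, 2.6).

Step 2 — sample covariance matrix, S[i,j] = (1/(n-1)) · Σ_k (x_{k,i} - mean_i) · (x_{k,j} - mean_j), divisor n-1 = 4:
  S[U,U] = ((2)·(2) + (1)·(1) + (-1)·(-1) + (0)·(0) + (-2)·(-2)) / 4 = 10/4 = 2.5
  S[U,V] = ((2)·(2.4) + (1)·(4.4) + (-1)·(-3.6) + (0)·(-0.6) + (-2)·(-2.6)) / 4 = 18/4 = 4.5
  S[V,V] = ((2.4)·(2.4) + (4.4)·(4.4) + (-3.6)·(-3.6) + (-0.6)·(-0.6) + (-2.6)·(-2.6)) / 4 = 45.2/4 = 11.3
  S = [[2.5, 4.5],
 [4.5, 11.3]].

Step 3 — invert S. det(S) = 2.5·11.3 - (4.5)² = 8.
  S^{-1} = (1/det) · [[d, -b], [-b, a]] = [[1.4125, -0.5625],
 [-0.5625, 0.3125]].

Step 4 — quadratic form (x̄ - mu_0)^T · S^{-1} · (x̄ - mu_0):
  S^{-1} · (x̄ - mu_0) = (1.3625, -0.3125),
  (x̄ - mu_0)^T · [...] = (2)·(1.3625) + (2.6)·(-0.3125) = 1.9125.

Step 5 — scale by n: T² = 5 · 1.9125 = 9.5625.

T² ≈ 9.5625


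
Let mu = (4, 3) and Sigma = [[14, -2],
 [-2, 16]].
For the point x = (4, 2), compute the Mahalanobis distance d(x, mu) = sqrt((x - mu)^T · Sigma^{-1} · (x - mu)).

Step 1 — centre the observation: (x - mu) = (0, -1).

Step 2 — invert Sigma. det(Sigma) = 14·16 - (-2)² = 220.
  Sigma^{-1} = (1/det) · [[d, -b], [-b, a]] = [[0.0727, 0.0091],
 [0.0091, 0.0636]].

Step 3 — form the quadratic (x - mu)^T · Sigma^{-1} · (x - mu):
  Sigma^{-1} · (x - mu) = (-0.0091, -0.0636).
  (x - mu)^T · [Sigma^{-1} · (x - mu)] = (0)·(-0.0091) + (-1)·(-0.0636) = 0.0636.

Step 4 — take square root: d = √(0.0636) ≈ 0.2523.

d(x, mu) = √(0.0636) ≈ 0.2523


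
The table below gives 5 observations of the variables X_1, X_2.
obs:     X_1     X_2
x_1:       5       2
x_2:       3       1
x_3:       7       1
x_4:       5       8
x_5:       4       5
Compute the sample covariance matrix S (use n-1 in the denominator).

Step 1 — column means:
  mean(X_1) = (5 + 3 + 7 + 5 + 4) / 5 = 24/5 = 4.8
  mean(X_2) = (2 + 1 + 1 + 8 + 5) / 5 = 17/5 = 3.4

Step 2 — sample covariance S[i,j] = (1/(n-1)) · Σ_k (x_{k,i} - mean_i) · (x_{k,j} - mean_j), with n-1 = 4.
  S[X_1,X_1] = ((0.2)·(0.2) + (-1.8)·(-1.8) + (2.2)·(2.2) + (0.2)·(0.2) + (-0.8)·(-0.8)) / 4 = 8.8/4 = 2.2
  S[X_1,X_2] = ((0.2)·(-1.4) + (-1.8)·(-2.4) + (2.2)·(-2.4) + (0.2)·(4.6) + (-0.8)·(1.6)) / 4 = -1.6/4 = -0.4
  S[X_2,X_2] = ((-1.4)·(-1.4) + (-2.4)·(-2.4) + (-2.4)·(-2.4) + (4.6)·(4.6) + (1.6)·(1.6)) / 4 = 37.2/4 = 9.3

S is symmetric (S[j,i] = S[i,j]). Assembling:

S = [[2.2, -0.4],
 [-0.4, 9.3]]


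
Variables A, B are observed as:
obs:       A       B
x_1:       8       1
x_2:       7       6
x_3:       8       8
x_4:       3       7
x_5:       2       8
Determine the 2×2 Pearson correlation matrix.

Step 1 — column means:
  mean(A) = (8 + 7 + 8 + 3 + 2) / 5 = 28/5 = 5.6
  mean(B) = (1 + 6 + 8 + 7 + 8) / 5 = 30/5 = 6

Step 2 — sample variances and covariances s[i,j] = (1/(n-1)) · Σ_k (x_{k,i} - mean_i) · (x_{k,j} - mean_j), with n-1 = 4:
  s[A,A] = ((2.4)·(2.4) + (1.4)·(1.4) + (2.4)·(2.4) + (-2.6)·(-2.6) + (-3.6)·(-3.6)) / 4 = 33.2/4 = 8.3
  s[A,B] = ((2.4)·(-5) + (1.4)·(0) + (2.4)·(2) + (-2.6)·(1) + (-3.6)·(2)) / 4 = -17/4 = -4.25
  s[B,B] = ((-5)·(-5) + (0)·(0) + (2)·(2) + (1)·(1) + (2)·(2)) / 4 = 34/4 = 8.5
  Sample standard deviations s_i = √(s[i,i]):
  s(A) = √(8.3) = 2.881
  s(B) = √(8.5) = 2.9155

Step 3 — r_{ij} = s_{ij} / (s_i · s_j):
  r[A,A] = 1 (diagonal).
  r[A,B] = -4.25 / (2.881 · 2.9155) = -4.25 / 8.3994 = -0.506
  r[B,B] = 1 (diagonal).

R is symmetric with unit diagonal. Assembling:

R = [[1, -0.506],
 [-0.506, 1]]
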